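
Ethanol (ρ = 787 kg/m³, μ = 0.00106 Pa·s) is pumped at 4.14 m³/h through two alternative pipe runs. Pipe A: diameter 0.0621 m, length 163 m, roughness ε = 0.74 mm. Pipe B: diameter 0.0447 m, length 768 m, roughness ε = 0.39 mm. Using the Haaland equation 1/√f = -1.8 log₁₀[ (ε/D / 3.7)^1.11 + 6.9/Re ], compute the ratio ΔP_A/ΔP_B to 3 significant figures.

Pipe A: V = Q/A = 0.00115/0.003029 = 0.3797 m/s; Re = 1.751e+04; ε/D = 0.0119; Haaland → f = 0.04309; ΔP_A = f(L/D)(ρV²/2) = 6416 Pa.
Pipe B: V = Q/A = 0.00115/0.001569 = 0.7328 m/s; Re = 2.432e+04; ε/D = 0.00872; Haaland → f = 0.03867; ΔP_B = f(L/D)(ρV²/2) = 1.404e+05 Pa.
ΔP_A/ΔP_B = 6416/1.404e+05 = 0.0457.

ΔP_A/ΔP_B ≈ 0.0457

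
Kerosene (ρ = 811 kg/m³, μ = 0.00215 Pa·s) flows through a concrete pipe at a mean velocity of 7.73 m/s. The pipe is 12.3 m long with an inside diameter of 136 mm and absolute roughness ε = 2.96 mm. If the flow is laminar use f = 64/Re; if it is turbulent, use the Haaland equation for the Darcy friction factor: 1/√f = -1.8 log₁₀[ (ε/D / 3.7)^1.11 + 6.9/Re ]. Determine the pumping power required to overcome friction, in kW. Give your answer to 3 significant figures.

Reynolds number Re = ρVD/μ = 811 · 7.73 · 0.136 / 0.00215 = 3.966e+05.
Re > 4000 → turbulent. Relative roughness ε/D = 0.00296/0.136 = 0.0218. Haaland: 1/√f = -1.8 log₁₀[(0.0218/3.7)^1.11 + 6.9/3.966e+05] = -1.8 log₁₀[0.00334 + 1.74e-05] = 4.452, so f = 0.05044.
Darcy-Weisbach: ΔP = f(L/D)(ρV²/2) = 0.05044·(12.3/0.136)·(811·7.73²/2) = 0.05044·90.44·2.423e+04 = 1.105e+05 Pa.
Q = V·A = 7.73·0.01453 = 0.1123 m³/s.
Pumping power P = QΔP = 0.1123·1.105e+05 = 12410 W = 12.4 kW.

P ≈ 12.4 kW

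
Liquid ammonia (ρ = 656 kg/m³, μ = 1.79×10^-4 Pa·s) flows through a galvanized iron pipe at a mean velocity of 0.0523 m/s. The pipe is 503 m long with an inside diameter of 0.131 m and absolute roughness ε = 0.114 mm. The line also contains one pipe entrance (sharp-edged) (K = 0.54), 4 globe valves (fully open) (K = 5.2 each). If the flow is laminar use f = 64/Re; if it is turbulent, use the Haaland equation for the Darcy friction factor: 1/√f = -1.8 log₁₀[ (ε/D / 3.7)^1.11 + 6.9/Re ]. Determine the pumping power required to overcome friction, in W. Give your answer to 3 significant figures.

Reynolds number Re = ρVD/μ = 656 · 0.0523 · 0.131 / 0.000179 = 2.511e+04.
Re > 4000 → turbulent. Relative roughness ε/D = 0.000114/0.131 = 0.00087. Haaland: 1/√f = -1.8 log₁₀[(0.00087/3.7)^1.11 + 6.9/2.511e+04] = -1.8 log₁₀[9.38e-05 + 0.000275] = 6.18, so f = 0.02618.
Total minor-loss coefficient ΣK = 1·0.54 + 4·5.2 = 21.3.
ΔP = [f·L/D + ΣK]·(ρV²/2) = [0.02618·503/0.131 + 21.3]·(656·0.0523²/2) = [100.5 + 21.3]·0.8972 = 109.3 Pa.
Q = V·A = 0.0523·0.01348 = 0.0007049 m³/s.
Pumping power P = QΔP = 0.0007049·109.3 = 0.07707 W = 0.0771 W.

P ≈ 0.0771 W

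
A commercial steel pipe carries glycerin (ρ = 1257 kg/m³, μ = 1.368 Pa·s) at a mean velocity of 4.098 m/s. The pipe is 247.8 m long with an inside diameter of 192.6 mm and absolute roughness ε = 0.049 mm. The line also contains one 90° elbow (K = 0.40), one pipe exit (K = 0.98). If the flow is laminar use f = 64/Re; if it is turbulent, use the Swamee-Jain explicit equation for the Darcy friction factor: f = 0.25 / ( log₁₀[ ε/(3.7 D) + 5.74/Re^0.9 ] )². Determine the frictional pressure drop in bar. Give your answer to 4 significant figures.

ΔP ≈ 12.13 bar

Reynolds number Re = ρVD/μ = 1257 · 4.098 · 0.1926 / 1.37 = 725.2.
Re < 2300 → laminar flow, so f = 64/Re = 64/725.2 = 0.08825 (the turbulent correlation is not needed).
Total minor-loss coefficient ΣK = 1·0.4 + 1·0.98 = 1.38.
ΔP = [f·L/D + ΣK]·(ρV²/2) = [0.08825·247.8/0.1926 + 1.38]·(1257·4.098²/2) = [113.5 + 1.38]·1.055e+04 = 1.213e+06 Pa.
ΔP = 1.213e+06 Pa = 12.13 bar.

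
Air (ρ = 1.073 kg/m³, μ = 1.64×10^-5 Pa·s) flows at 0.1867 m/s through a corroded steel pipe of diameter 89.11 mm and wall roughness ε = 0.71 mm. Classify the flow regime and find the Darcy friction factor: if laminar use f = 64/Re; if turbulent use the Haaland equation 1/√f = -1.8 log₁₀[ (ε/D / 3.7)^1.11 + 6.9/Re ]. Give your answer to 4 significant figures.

Re = ρVD/μ = 1.073·0.1867·0.08911/1.64e-05 = 1088.
Re < 2300 → laminar, so f = 64/Re = 0.0588 (roughness is irrelevant in laminar flow).

f ≈ 0.05880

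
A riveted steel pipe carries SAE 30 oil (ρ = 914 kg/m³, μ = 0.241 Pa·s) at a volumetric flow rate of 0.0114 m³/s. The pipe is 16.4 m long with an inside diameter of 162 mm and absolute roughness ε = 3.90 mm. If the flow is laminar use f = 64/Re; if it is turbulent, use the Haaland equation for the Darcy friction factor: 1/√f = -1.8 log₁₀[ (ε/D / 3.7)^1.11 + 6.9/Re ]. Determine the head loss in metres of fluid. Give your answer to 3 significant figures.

Cross-sectional area A = πD²/4 = π(0.162)²/4 = 0.02061 m²; mean velocity V = Q/A = 0.0114/0.02061 = 0.5531 m/s.
Reynolds number Re = ρVD/μ = 914 · 0.5531 · 0.162 / 0.241 = 339.8.
Re < 2300 → laminar flow, so f = 64/Re = 64/339.8 = 0.1883 (the turbulent correlation is not needed).
Darcy-Weisbach: ΔP = f(L/D)(ρV²/2) = 0.1883·(16.4/0.162)·(914·0.5531²/2) = 0.1883·101.2·139.8 = 2665 Pa.
Head loss h_f = ΔP/(ρg) = 2665/(914·9.81) = 0.297 m.

h_f ≈ 0.297 m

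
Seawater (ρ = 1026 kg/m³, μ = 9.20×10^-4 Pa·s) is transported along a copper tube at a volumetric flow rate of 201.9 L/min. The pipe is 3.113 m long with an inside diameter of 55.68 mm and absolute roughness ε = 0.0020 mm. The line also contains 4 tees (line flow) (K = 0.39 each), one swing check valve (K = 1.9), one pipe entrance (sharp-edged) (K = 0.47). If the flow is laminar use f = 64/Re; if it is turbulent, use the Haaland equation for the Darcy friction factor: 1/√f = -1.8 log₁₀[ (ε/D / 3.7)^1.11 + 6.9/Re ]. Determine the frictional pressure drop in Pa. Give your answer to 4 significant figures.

ΔP ≈ 4866 Pa

Q = 201.9 L/min = 201.9/60000 = 0.003365 m³/s.
Cross-sectional area A = πD²/4 = π(0.05568)²/4 = 0.002435 m²; mean velocity V = Q/A = 0.003365/0.002435 = 1.382 m/s.
Reynolds number Re = ρVD/μ = 1026 · 1.382 · 0.05568 / 0.00092 = 8.581e+04.
Re > 4000 → turbulent. Relative roughness ε/D = 2e-06/0.05568 = 3.59e-05. Haaland: 1/√f = -1.8 log₁₀[(3.59e-05/3.7)^1.11 + 6.9/8.581e+04] = -1.8 log₁₀[2.73e-06 + 8.04e-05] = 7.344, so f = 0.01854.
Total minor-loss coefficient ΣK = 4·0.39 + 1·1.9 + 1·0.47 = 3.93.
ΔP = [f·L/D + ΣK]·(ρV²/2) = [0.01854·3.113/0.05568 + 3.93]·(1026·1.382²/2) = [1.036 + 3.93]·979.7 = 4866 Pa.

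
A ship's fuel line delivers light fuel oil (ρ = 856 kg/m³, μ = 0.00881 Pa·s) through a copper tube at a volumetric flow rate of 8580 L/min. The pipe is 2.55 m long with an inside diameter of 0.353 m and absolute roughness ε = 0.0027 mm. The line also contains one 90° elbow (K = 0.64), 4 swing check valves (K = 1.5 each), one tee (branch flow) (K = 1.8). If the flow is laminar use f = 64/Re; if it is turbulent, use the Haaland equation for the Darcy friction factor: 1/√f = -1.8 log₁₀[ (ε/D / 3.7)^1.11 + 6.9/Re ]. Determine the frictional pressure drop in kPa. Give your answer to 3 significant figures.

ΔP ≈ 7.85 kPa

Q = 8580 L/min = 8580/60000 = 0.143 m³/s.
Cross-sectional area A = πD²/4 = π(0.353)²/4 = 0.09787 m²; mean velocity V = Q/A = 0.143/0.09787 = 1.461 m/s.
Reynolds number Re = ρVD/μ = 856 · 1.461 · 0.353 / 0.00881 = 5.012e+04.
Re > 4000 → turbulent. Relative roughness ε/D = 2.7e-06/0.353 = 7.65e-06. Haaland: 1/√f = -1.8 log₁₀[(7.65e-06/3.7)^1.11 + 6.9/5.012e+04] = -1.8 log₁₀[4.9e-07 + 0.000138] = 6.947, so f = 0.02072.
Total minor-loss coefficient ΣK = 1·0.64 + 4·1.5 + 1·1.8 = 8.44.
ΔP = [f·L/D + ΣK]·(ρV²/2) = [0.02072·2.55/0.353 + 8.44]·(856·1.461²/2) = [0.1497 + 8.44]·913.8 = 7849 Pa.
ΔP = 7849 Pa = 7.85 kPa.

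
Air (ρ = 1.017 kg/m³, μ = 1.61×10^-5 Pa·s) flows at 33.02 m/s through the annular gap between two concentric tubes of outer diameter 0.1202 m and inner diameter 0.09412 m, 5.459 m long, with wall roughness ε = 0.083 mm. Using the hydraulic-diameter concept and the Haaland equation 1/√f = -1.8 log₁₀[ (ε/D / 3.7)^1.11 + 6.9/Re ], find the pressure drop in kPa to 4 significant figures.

Hydraulic diameter D_h = 4A/P = D_o - D_i = 0.1202 - 0.09412 = 0.02608 m.
Re = ρVD_h/μ = 1.017·33.02·0.02608/1.61e-05 = 5.44e+04.
ε/D_h = 8.3e-05/0.02608 = 0.00318; Haaland gives 1/√f = -1.8 log₁₀[0.000396+0.000127] = 5.907, so f = 0.02866.
ΔP = f(L/D_h)(ρV²/2) = 0.02866·5.459/0.02608·554.4 = 3326 Pa.
ΔP = 3.326 kPa.

ΔP ≈ 3.326 kPa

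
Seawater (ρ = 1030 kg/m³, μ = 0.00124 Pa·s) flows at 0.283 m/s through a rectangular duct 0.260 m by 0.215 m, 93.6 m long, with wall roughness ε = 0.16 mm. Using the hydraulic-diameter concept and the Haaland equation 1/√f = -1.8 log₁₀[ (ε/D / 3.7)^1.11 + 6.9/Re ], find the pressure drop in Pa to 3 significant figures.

Hydraulic diameter D_h = 4A/P = 4·(0.26·0.215)/(2·(0.26+0.215)) = 0.2236/0.95 = 0.2354 m.
Re = ρVD_h/μ = 1030·0.283·0.2354/0.00124 = 5.533e+04.
ε/D_h = 0.00016/0.2354 = 0.00068; Haaland gives 1/√f = -1.8 log₁₀[7.13e-05+0.000125] = 6.674, so f = 0.02245.
ΔP = f(L/D_h)(ρV²/2) = 0.02245·93.6/0.2354·41.25 = 368.3 Pa.

ΔP ≈ 368 Pa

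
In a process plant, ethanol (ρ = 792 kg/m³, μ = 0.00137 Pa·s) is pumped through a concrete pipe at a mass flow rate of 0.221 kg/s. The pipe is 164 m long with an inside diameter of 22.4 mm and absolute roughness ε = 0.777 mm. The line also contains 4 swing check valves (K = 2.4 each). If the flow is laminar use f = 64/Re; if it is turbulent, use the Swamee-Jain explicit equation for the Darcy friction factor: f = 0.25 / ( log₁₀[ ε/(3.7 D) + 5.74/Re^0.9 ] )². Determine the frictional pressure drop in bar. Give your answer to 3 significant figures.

ΔP ≈ 0.964 bar

A = πD²/4 = π(0.0224)²/4 = 0.0003941 m²; mean velocity V = ṁ/(ρA) = 0.221/(792 · 0.0003941) = 0.7081 m/s.
Reynolds number Re = ρVD/μ = 792 · 0.7081 · 0.0224 / 0.00137 = 9169.
Re > 4000 → turbulent. Relative roughness ε/D = 0.000777/0.0224 = 0.0347. Swamee-Jain: f = 0.25/(log₁₀[0.0347/3.7 + 5.74/9169^0.9])² = 0.25/(log₁₀[0.00937 + 0.00156])² = 0.25/(-1.961)² = 0.065.
Total minor-loss coefficient ΣK = 4·2.4 = 9.6.
ΔP = [f·L/D + ΣK]·(ρV²/2) = [0.065·164/0.0224 + 9.6]·(792·0.7081²/2) = [475.9 + 9.6]·198.5 = 9.639e+04 Pa.
ΔP = 9.639e+04 Pa = 0.964 bar.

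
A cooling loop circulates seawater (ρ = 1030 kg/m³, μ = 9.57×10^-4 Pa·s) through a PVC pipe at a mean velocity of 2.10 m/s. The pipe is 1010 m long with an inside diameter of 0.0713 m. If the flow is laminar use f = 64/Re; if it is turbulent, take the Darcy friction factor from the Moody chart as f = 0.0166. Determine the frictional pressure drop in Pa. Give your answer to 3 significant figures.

Reynolds number Re = ρVD/μ = 1030 · 2.1 · 0.0713 / 0.000957 = 1.612e+05.
Re > 4000 → turbulent; use the Moody-chart value f = 0.0166.
Darcy-Weisbach: ΔP = f(L/D)(ρV²/2) = 0.0166·(1010/0.0713)·(1030·2.1²/2) = 0.0166·1.417e+04·2271 = 5.341e+05 Pa.

ΔP ≈ 534000 Pa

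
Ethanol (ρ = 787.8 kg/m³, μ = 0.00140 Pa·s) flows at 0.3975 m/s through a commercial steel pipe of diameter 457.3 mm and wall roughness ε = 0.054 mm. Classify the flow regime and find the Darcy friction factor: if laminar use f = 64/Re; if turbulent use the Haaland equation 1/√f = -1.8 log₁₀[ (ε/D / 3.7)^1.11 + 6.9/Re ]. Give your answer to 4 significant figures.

f ≈ 0.01827

Re = ρVD/μ = 787.8·0.3975·0.4573/0.0014 = 1.023e+05.
Re > 4000 → turbulent. ε/D = 5.4e-05/0.4573 = 0.000118; Haaland: 1/√f = -1.8 log₁₀[1.02e-05 + 6.75e-05] = 7.397, so f = 0.01827.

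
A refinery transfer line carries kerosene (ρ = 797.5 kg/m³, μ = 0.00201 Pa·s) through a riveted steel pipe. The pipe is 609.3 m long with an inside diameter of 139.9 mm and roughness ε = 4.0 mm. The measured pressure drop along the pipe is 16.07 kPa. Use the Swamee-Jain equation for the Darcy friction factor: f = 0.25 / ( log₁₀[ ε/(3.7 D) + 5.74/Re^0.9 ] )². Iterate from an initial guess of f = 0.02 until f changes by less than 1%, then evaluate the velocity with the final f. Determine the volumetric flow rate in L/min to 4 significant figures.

Q ≈ 368.0 L/min

Rearranging Darcy-Weisbach: V = √(2·ΔP·D/(f·L·ρ)). With ε/D = 0.004/0.1399 = 0.0286, iterate starting from f = 0.02:
  f = 0.02 → V = √(2·1.607e+04·0.1399/(0.02·609.3·797.5)) = 0.6802 m/s; Re = ρVD/μ = 3.776e+04; f → 0.05734
  f = 0.05734 → V = 0.4017 m/s; Re = 2.23e+04; f → 0.0581
  f = 0.0581 → V = 0.3991 m/s; Re = 2.215e+04; f → 0.05812
Converged (Δf/f < 1%). With the final f = 0.05812: V = √(2·1.607e+04·0.1399/(0.05812·609.3·797.5)) = 0.399 m/s.
Q = V·A = 0.399·(π/4·0.1399²) = 0.006134 m³/s = 368.0 L/min.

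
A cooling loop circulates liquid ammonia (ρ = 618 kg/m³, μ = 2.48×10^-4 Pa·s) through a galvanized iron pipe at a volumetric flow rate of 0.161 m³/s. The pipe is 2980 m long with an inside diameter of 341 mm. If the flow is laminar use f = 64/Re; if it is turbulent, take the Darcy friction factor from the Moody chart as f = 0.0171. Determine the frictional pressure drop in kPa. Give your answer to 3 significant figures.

ΔP ≈ 144 kPa

Cross-sectional area A = πD²/4 = π(0.341)²/4 = 0.09133 m²; mean velocity V = Q/A = 0.161/0.09133 = 1.763 m/s.
Reynolds number Re = ρVD/μ = 618 · 1.763 · 0.341 / 0.000248 = 1.498e+06.
Re > 4000 → turbulent; use the Moody-chart value f = 0.0171.
Darcy-Weisbach: ΔP = f(L/D)(ρV²/2) = 0.0171·(2980/0.341)·(618·1.763²/2) = 0.0171·8739·960.3 = 1.435e+05 Pa.
ΔP = 1.435e+05 Pa = 144 kPa.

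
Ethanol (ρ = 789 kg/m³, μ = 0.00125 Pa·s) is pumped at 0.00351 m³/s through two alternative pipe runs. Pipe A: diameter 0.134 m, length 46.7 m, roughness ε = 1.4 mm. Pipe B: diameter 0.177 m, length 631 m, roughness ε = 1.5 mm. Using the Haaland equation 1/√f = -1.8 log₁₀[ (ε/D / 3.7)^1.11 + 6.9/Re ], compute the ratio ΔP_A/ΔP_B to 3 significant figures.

Pipe A: V = Q/A = 0.00351/0.0141 = 0.2489 m/s; Re = 2.105e+04; ε/D = 0.0104; Haaland → f = 0.04103; ΔP_A = f(L/D)(ρV²/2) = 349.4 Pa.
Pipe B: V = Q/A = 0.00351/0.02461 = 0.1426 m/s; Re = 1.594e+04; ε/D = 0.00847; Haaland → f = 0.03953; ΔP_B = f(L/D)(ρV²/2) = 1131 Pa.
ΔP_A/ΔP_B = 349.4/1131 = 0.309.

ΔP_A/ΔP_B ≈ 0.309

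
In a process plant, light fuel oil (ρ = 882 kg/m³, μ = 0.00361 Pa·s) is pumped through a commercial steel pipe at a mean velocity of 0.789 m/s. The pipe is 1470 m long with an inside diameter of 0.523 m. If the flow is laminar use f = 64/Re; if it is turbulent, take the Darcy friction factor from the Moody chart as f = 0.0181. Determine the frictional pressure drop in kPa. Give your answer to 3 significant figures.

ΔP ≈ 14.0 kPa

Reynolds number Re = ρVD/μ = 882 · 0.789 · 0.523 / 0.00361 = 1.008e+05.
Re > 4000 → turbulent; use the Moody-chart value f = 0.0181.
Darcy-Weisbach: ΔP = f(L/D)(ρV²/2) = 0.0181·(1470/0.523)·(882·0.789²/2) = 0.0181·2811·274.5 = 1.397e+04 Pa.
ΔP = 1.397e+04 Pa = 14.0 kPa.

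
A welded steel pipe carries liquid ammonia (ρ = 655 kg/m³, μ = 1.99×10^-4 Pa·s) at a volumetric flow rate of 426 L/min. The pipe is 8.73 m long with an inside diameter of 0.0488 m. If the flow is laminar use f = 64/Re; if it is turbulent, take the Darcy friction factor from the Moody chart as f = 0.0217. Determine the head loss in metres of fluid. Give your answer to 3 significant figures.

h_f ≈ 2.85 m

Q = 426 L/min = 426/60000 = 0.0071 m³/s.
Cross-sectional area A = πD²/4 = π(0.0488)²/4 = 0.00187 m²; mean velocity V = Q/A = 0.0071/0.00187 = 3.796 m/s.
Reynolds number Re = ρVD/μ = 655 · 3.796 · 0.0488 / 0.000199 = 6.097e+05.
Re > 4000 → turbulent; use the Moody-chart value f = 0.0217.
Darcy-Weisbach: ΔP = f(L/D)(ρV²/2) = 0.0217·(8.73/0.0488)·(655·3.796²/2) = 0.0217·178.9·4719 = 1.832e+04 Pa.
Head loss h_f = ΔP/(ρg) = 1.832e+04/(655·9.81) = 2.85 m.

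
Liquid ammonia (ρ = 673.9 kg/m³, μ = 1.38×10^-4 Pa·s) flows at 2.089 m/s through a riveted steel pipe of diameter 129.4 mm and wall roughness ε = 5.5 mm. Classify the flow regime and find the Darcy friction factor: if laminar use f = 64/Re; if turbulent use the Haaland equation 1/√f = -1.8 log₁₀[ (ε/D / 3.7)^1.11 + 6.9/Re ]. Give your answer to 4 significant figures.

f ≈ 0.06659

Re = ρVD/μ = 673.9·2.089·0.1294/0.000138 = 1.32e+06.
Re > 4000 → turbulent. ε/D = 0.0055/0.1294 = 0.0425; Haaland: 1/√f = -1.8 log₁₀[0.00703 + 5.23e-06] = 3.875, so f = 0.06659.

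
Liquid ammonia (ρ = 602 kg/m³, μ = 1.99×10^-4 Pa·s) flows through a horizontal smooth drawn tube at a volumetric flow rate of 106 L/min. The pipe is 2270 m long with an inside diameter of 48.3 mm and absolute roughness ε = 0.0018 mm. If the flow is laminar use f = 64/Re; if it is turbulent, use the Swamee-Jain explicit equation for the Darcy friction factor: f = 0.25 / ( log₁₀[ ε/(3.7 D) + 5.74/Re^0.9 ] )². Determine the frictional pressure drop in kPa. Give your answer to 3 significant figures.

Q = 106 L/min = 106/60000 = 0.001767 m³/s.
Cross-sectional area A = πD²/4 = π(0.0483)²/4 = 0.001832 m²; mean velocity V = Q/A = 0.001767/0.001832 = 0.9642 m/s.
Reynolds number Re = ρVD/μ = 602 · 0.9642 · 0.0483 / 0.000199 = 1.409e+05.
Re > 4000 → turbulent. Relative roughness ε/D = 1.8e-06/0.0483 = 3.73e-05. Swamee-Jain: f = 0.25/(log₁₀[3.73e-05/3.7 + 5.74/1.409e+05^0.9])² = 0.25/(log₁₀[1.01e-05 + 0.000133])² = 0.25/(-3.843)² = 0.01692.
Darcy-Weisbach: ΔP = f(L/D)(ρV²/2) = 0.01692·(2270/0.0483)·(602·0.9642²/2) = 0.01692·4.7e+04·279.8 = 2.226e+05 Pa.
ΔP = 2.226e+05 Pa = 223 kPa.

ΔP ≈ 223 kPa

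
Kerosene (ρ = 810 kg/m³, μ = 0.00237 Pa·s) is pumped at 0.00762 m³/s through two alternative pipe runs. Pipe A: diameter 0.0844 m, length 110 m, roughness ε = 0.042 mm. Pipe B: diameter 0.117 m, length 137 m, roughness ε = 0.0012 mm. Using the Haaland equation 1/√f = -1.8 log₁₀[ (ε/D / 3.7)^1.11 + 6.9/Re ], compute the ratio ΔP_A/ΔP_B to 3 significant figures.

Pipe A: V = Q/A = 0.00762/0.005595 = 1.362 m/s; Re = 3.929e+04; ε/D = 0.000498; Haaland → f = 0.02322; ΔP_A = f(L/D)(ρV²/2) = 2.274e+04 Pa.
Pipe B: V = Q/A = 0.00762/0.01075 = 0.7088 m/s; Re = 2.834e+04; ε/D = 1.03e-05; Haaland → f = 0.02365; ΔP_B = f(L/D)(ρV²/2) = 5634 Pa.
ΔP_A/ΔP_B = 2.274e+04/5634 = 4.04.

ΔP_A/ΔP_B ≈ 4.04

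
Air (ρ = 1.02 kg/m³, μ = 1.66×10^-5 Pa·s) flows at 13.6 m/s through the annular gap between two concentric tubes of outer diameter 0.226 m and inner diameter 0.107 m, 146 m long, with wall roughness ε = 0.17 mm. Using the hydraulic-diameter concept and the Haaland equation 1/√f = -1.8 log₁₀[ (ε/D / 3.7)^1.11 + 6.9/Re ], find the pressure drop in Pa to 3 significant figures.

Hydraulic diameter D_h = 4A/P = D_o - D_i = 0.226 - 0.107 = 0.119 m.
Re = ρVD_h/μ = 1.02·13.6·0.119/1.66e-05 = 9.944e+04.
ε/D_h = 0.00017/0.119 = 0.00143; Haaland gives 1/√f = -1.8 log₁₀[0.000163+6.94e-05] = 6.542, so f = 0.02337.
ΔP = f(L/D_h)(ρV²/2) = 0.02337·146/0.119·94.33 = 2704 Pa.

ΔP ≈ 2700 Pa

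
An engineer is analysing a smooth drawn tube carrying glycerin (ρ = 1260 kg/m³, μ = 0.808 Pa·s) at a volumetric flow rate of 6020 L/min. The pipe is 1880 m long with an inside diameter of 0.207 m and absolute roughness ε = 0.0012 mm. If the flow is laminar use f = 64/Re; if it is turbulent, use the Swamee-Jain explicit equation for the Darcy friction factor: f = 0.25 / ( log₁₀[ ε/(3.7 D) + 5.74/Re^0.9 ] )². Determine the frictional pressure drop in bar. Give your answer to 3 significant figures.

Q = 6020 L/min = 6020/60000 = 0.1003 m³/s.
Cross-sectional area A = πD²/4 = π(0.207)²/4 = 0.03365 m²; mean velocity V = Q/A = 0.1003/0.03365 = 2.981 m/s.
Reynolds number Re = ρVD/μ = 1260 · 2.981 · 0.207 / 0.808 = 962.4.
Re < 2300 → laminar flow, so f = 64/Re = 64/962.4 = 0.0665 (the turbulent correlation is not needed).
Darcy-Weisbach: ΔP = f(L/D)(ρV²/2) = 0.0665·(1880/0.207)·(1260·2.981²/2) = 0.0665·9082·5600 = 3.382e+06 Pa.
ΔP = 3.382e+06 Pa = 33.8 bar.

ΔP ≈ 33.8 bar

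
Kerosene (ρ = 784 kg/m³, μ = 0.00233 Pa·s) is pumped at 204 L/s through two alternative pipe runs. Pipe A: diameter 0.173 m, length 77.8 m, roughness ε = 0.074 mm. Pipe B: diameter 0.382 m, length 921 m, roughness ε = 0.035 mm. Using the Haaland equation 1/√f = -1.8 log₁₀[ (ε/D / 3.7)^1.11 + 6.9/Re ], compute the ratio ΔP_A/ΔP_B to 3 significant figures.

ΔP_A/ΔP_B ≈ 4.80

Pipe A: V = Q/A = 0.204/0.02351 = 8.679 m/s; Re = 5.052e+05; ε/D = 0.000428; Haaland → f = 0.01709; ΔP_A = f(L/D)(ρV²/2) = 2.269e+05 Pa.
Pipe B: V = Q/A = 0.204/0.1146 = 1.78 m/s; Re = 2.288e+05; ε/D = 9.16e-05; Haaland → f = 0.01579; ΔP_B = f(L/D)(ρV²/2) = 4.727e+04 Pa.
ΔP_A/ΔP_B = 2.269e+05/4.727e+04 = 4.80.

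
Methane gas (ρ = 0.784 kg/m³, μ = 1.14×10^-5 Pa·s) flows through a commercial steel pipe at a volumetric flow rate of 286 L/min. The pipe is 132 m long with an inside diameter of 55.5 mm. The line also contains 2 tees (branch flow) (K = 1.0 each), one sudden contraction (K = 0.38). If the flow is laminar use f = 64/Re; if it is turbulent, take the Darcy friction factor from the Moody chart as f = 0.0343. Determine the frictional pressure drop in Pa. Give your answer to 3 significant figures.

ΔP ≈ 128 Pa

Q = 286 L/min = 286/60000 = 0.004767 m³/s.
Cross-sectional area A = πD²/4 = π(0.0555)²/4 = 0.002419 m²; mean velocity V = Q/A = 0.004767/0.002419 = 1.97 m/s.
Reynolds number Re = ρVD/μ = 0.784 · 1.97 · 0.0555 / 1.14e-05 = 7520.
Re > 4000 → turbulent; use the Moody-chart value f = 0.0343.
Total minor-loss coefficient ΣK = 2·1 + 1·0.38 = 2.38.
ΔP = [f·L/D + ΣK]·(ρV²/2) = [0.0343·132/0.0555 + 2.38]·(0.784·1.97²/2) = [81.58 + 2.38]·1.522 = 127.8 Pa.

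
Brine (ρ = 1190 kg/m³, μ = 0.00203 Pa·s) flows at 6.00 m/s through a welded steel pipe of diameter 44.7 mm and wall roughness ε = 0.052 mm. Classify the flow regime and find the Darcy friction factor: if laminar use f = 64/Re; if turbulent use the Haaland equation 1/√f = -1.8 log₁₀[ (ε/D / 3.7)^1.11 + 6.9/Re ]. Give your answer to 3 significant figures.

f ≈ 0.0218

Re = ρVD/μ = 1190·6·0.0447/0.00203 = 1.572e+05.
Re > 4000 → turbulent. ε/D = 5.2e-05/0.0447 = 0.00116; Haaland: 1/√f = -1.8 log₁₀[0.000129 + 4.39e-05] = 6.77, so f = 0.02182.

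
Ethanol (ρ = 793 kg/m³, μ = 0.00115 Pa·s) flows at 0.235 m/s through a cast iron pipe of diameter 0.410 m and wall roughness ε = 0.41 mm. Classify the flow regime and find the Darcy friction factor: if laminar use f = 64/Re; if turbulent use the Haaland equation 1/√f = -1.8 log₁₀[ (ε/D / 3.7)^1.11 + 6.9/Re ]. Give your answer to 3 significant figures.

f ≈ 0.0229

Re = ρVD/μ = 793·0.235·0.41/0.00115 = 6.644e+04.
Re > 4000 → turbulent. ε/D = 0.00041/0.41 = 0.001; Haaland: 1/√f = -1.8 log₁₀[0.000109 + 0.000104] = 6.608, so f = 0.0229.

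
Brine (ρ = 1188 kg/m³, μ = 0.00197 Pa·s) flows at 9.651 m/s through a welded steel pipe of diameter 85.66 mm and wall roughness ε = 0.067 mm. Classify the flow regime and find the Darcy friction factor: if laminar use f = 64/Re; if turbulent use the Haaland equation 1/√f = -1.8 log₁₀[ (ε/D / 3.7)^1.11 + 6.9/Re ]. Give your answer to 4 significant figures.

f ≈ 0.01917

Re = ρVD/μ = 1188·9.651·0.08566/0.00197 = 4.985e+05.
Re > 4000 → turbulent. ε/D = 6.7e-05/0.08566 = 0.000782; Haaland: 1/√f = -1.8 log₁₀[8.33e-05 + 1.38e-05] = 7.222, so f = 0.01917.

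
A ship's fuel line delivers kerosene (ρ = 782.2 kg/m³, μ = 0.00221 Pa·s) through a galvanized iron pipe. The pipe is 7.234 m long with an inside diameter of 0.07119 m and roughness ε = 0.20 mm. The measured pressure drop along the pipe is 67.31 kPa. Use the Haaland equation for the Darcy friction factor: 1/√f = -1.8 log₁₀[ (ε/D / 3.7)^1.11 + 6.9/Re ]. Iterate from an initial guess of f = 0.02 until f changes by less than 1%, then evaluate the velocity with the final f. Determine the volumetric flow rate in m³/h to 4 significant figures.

Q ≈ 114.9 m³/h

Rearranging Darcy-Weisbach: V = √(2·ΔP·D/(f·L·ρ)). With ε/D = 0.0002/0.07119 = 0.00281, iterate starting from f = 0.02:
  f = 0.02 → V = √(2·6.731e+04·0.07119/(0.02·7.234·782.2)) = 9.202 m/s; Re = ρVD/μ = 2.319e+05; f → 0.02628
  f = 0.02628 → V = 8.027 m/s; Re = 2.023e+05; f → 0.02636
Converged (Δf/f < 1%). With the final f = 0.02636: V = √(2·6.731e+04·0.07119/(0.02636·7.234·782.2)) = 8.016 m/s.
Q = V·A = 8.016·(π/4·0.07119²) = 0.03191 m³/s = 114.9 m³/h.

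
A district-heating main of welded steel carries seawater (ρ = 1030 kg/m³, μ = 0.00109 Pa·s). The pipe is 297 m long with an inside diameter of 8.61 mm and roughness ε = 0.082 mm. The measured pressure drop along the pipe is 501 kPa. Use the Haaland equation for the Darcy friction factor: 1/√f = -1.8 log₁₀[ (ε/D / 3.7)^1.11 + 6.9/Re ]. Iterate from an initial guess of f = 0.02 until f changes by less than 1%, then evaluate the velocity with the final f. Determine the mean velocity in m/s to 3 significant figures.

Rearranging Darcy-Weisbach: V = √(2·ΔP·D/(f·L·ρ)). With ε/D = 8.2e-05/0.00861 = 0.00952, iterate starting from f = 0.02:
  f = 0.02 → V = √(2·5.01e+05·0.00861/(0.02·297·1030)) = 1.187 m/s; Re = ρVD/μ = 9661; f → 0.04271
  f = 0.04271 → V = 0.8126 m/s; Re = 6611; f → 0.04484
  f = 0.04484 → V = 0.793 m/s; Re = 6452; f → 0.045
Converged (Δf/f < 1%). With the final f = 0.045: V = √(2·5.01e+05·0.00861/(0.045·297·1030)) = 0.7916 m/s.

V ≈ 0.792 m/s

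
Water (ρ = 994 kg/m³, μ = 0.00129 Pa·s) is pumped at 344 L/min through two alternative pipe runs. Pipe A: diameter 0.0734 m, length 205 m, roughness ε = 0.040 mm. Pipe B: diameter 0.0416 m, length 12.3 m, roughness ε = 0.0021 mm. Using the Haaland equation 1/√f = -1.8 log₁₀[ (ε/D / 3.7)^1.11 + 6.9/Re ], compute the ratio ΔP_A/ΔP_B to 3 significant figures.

ΔP_A/ΔP_B ≈ 1.20

Pipe A: V = Q/A = 0.005733/0.004231 = 1.355 m/s; Re = 7.663e+04; ε/D = 0.000545; Haaland → f = 0.02097; ΔP_A = f(L/D)(ρV²/2) = 5.345e+04 Pa.
Pipe B: V = Q/A = 0.005733/0.001359 = 4.218 m/s; Re = 1.352e+05; ε/D = 5.05e-05; Haaland → f = 0.01701; ΔP_B = f(L/D)(ρV²/2) = 4.448e+04 Pa.
ΔP_A/ΔP_B = 5.345e+04/4.448e+04 = 1.20.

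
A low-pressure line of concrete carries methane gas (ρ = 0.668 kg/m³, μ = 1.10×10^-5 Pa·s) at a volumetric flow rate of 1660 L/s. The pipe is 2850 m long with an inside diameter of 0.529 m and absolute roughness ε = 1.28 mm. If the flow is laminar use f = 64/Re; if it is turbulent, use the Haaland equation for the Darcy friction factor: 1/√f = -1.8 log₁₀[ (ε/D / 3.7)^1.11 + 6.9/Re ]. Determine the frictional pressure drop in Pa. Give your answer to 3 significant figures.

ΔP ≈ 2590 Pa

Q = 1660 L/s = 1660/1000 = 1.66 m³/s.
Cross-sectional area A = πD²/4 = π(0.529)²/4 = 0.2198 m²; mean velocity V = Q/A = 1.66/0.2198 = 7.553 m/s.
Reynolds number Re = ρVD/μ = 0.668 · 7.553 · 0.529 / 1.1e-05 = 2.426e+05.
Re > 4000 → turbulent. Relative roughness ε/D = 0.00128/0.529 = 0.00242. Haaland: 1/√f = -1.8 log₁₀[(0.00242/3.7)^1.11 + 6.9/2.426e+05] = -1.8 log₁₀[0.000292 + 2.84e-05] = 6.29, so f = 0.02528.
Darcy-Weisbach: ΔP = f(L/D)(ρV²/2) = 0.02528·(2850/0.529)·(0.668·7.553²/2) = 0.02528·5388·19.05 = 2595 Pa.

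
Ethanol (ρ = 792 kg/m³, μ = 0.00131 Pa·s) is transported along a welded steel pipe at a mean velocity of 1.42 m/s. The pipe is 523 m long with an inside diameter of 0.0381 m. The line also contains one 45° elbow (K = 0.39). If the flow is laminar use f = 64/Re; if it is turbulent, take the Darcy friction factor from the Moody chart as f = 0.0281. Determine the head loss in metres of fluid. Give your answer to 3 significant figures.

Reynolds number Re = ρVD/μ = 792 · 1.42 · 0.0381 / 0.00131 = 3.271e+04.
Re > 4000 → turbulent; use the Moody-chart value f = 0.0281.
Total minor-loss coefficient ΣK = 1·0.39 = 0.39.
ΔP = [f·L/D + ΣK]·(ρV²/2) = [0.0281·523/0.0381 + 0.39]·(792·1.42²/2) = [385.7 + 0.39]·798.5 = 3.083e+05 Pa.
Head loss h_f = ΔP/(ρg) = 3.083e+05/(792·9.81) = 39.7 m.

h_f ≈ 39.7 m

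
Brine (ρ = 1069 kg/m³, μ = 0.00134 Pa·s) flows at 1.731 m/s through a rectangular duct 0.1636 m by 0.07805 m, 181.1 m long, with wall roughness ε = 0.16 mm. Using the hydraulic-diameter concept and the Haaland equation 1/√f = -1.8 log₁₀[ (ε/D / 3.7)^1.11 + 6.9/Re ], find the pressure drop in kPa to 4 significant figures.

ΔP ≈ 63.37 kPa

Hydraulic diameter D_h = 4A/P = 4·(0.1636·0.07805)/(2·(0.1636+0.07805)) = 0.05108/0.4833 = 0.1057 m.
Re = ρVD_h/μ = 1069·1.731·0.1057/0.00134 = 1.459e+05.
ε/D_h = 0.00016/0.1057 = 0.00151; Haaland gives 1/√f = -1.8 log₁₀[0.000173+4.73e-05] = 6.581, so f = 0.02309.
ΔP = f(L/D_h)(ρV²/2) = 0.02309·181.1/0.1057·1602 = 6.337e+04 Pa.
ΔP = 63.37 kPa.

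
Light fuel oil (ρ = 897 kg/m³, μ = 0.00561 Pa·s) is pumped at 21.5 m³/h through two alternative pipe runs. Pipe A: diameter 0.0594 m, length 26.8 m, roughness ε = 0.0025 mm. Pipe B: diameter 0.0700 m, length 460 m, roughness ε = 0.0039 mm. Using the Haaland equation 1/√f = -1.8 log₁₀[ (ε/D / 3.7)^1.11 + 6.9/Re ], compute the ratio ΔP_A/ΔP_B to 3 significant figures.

Pipe A: V = Q/A = 0.005972/0.002771 = 2.155 m/s; Re = 2.047e+04; ε/D = 4.21e-05; Haaland → f = 0.02566; ΔP_A = f(L/D)(ρV²/2) = 2.412e+04 Pa.
Pipe B: V = Q/A = 0.005972/0.003848 = 1.552 m/s; Re = 1.737e+04; ε/D = 5.57e-05; Haaland → f = 0.02676; ΔP_B = f(L/D)(ρV²/2) = 1.899e+05 Pa.
ΔP_A/ΔP_B = 2.412e+04/1.899e+05 = 0.127.

ΔP_A/ΔP_B ≈ 0.127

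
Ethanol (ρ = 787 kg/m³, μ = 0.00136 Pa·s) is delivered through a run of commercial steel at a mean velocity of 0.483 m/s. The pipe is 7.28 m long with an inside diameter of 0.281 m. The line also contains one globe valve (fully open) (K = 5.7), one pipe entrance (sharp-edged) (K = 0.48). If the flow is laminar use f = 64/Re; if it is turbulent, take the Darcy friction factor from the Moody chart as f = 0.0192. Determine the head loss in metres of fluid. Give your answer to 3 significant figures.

h_f ≈ 0.0794 m

Reynolds number Re = ρVD/μ = 787 · 0.483 · 0.281 / 0.00136 = 7.854e+04.
Re > 4000 → turbulent; use the Moody-chart value f = 0.0192.
Total minor-loss coefficient ΣK = 1·5.7 + 1·0.48 = 6.18.
ΔP = [f·L/D + ΣK]·(ρV²/2) = [0.0192·7.28/0.281 + 6.18]·(787·0.483²/2) = [0.4974 + 6.18]·91.8 = 613 Pa.
Head loss h_f = ΔP/(ρg) = 613/(787·9.81) = 0.0794 m.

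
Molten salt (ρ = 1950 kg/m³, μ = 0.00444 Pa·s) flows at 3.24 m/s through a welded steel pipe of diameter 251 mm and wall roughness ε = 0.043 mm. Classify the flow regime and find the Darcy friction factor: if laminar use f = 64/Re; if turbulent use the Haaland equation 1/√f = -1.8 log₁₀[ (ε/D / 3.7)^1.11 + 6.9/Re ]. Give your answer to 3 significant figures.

Re = ρVD/μ = 1950·3.24·0.251/0.00444 = 3.572e+05.
Re > 4000 → turbulent. ε/D = 4.3e-05/0.251 = 0.000171; Haaland: 1/√f = -1.8 log₁₀[1.54e-05 + 1.93e-05] = 8.026, so f = 0.01552.

f ≈ 0.0155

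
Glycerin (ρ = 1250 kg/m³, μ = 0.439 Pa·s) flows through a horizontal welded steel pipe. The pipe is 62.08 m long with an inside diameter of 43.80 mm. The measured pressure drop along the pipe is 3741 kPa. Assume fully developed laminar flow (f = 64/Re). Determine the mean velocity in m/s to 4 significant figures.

For laminar flow, f = 64/Re with Re = ρVD/μ, so Darcy-Weisbach reduces to ΔP = 32μLV/D². Solving for V: V = ΔP·D²/(32μL) = 3.741e+06·(0.0438)²/(32·0.439·62.08) = 8.229 m/s.
Check: Re = ρVD/μ = 1250·8.229·0.0438/0.439 = 1026 < 2300, so the laminar assumption holds.

V ≈ 8.229 m/s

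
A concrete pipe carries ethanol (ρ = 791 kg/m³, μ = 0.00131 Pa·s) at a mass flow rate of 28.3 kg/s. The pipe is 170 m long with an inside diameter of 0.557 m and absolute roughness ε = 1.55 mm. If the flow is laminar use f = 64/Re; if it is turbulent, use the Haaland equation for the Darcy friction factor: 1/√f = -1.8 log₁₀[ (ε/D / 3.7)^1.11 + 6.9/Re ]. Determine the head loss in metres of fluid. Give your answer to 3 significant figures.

A = πD²/4 = π(0.557)²/4 = 0.2437 m²; mean velocity V = ṁ/(ρA) = 28.3/(791 · 0.2437) = 0.1468 m/s.
Reynolds number Re = ρVD/μ = 791 · 0.1468 · 0.557 / 0.00131 = 4.938e+04.
Re > 4000 → turbulent. Relative roughness ε/D = 0.00155/0.557 = 0.00278. Haaland: 1/√f = -1.8 log₁₀[(0.00278/3.7)^1.11 + 6.9/4.938e+04] = -1.8 log₁₀[0.000341 + 0.00014] = 5.973, so f = 0.02803.
Darcy-Weisbach: ΔP = f(L/D)(ρV²/2) = 0.02803·(170/0.557)·(791·0.1468²/2) = 0.02803·305.2·8.526 = 72.95 Pa.
Head loss h_f = ΔP/(ρg) = 72.95/(791·9.81) = 0.00940 m.

h_f ≈ 0.00940 m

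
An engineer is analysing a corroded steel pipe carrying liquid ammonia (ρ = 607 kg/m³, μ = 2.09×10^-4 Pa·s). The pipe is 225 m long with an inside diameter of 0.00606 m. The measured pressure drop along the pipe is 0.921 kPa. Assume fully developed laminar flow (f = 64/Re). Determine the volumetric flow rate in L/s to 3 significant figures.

Q ≈ 6.48×10^-4 L/s

For laminar flow, f = 64/Re with Re = ρVD/μ, so Darcy-Weisbach reduces to ΔP = 32μLV/D². Solving for V: V = ΔP·D²/(32μL) = 921·(0.00606)²/(32·0.000209·225) = 0.02248 m/s.
Check: Re = ρVD/μ = 607·0.02248·0.00606/0.000209 = 395.6 < 2300, so the laminar assumption holds.
Q = V·A = 0.02248·(π/4·0.00606²) = 6.483e-07 m³/s = 6.48×10^-4 L/s.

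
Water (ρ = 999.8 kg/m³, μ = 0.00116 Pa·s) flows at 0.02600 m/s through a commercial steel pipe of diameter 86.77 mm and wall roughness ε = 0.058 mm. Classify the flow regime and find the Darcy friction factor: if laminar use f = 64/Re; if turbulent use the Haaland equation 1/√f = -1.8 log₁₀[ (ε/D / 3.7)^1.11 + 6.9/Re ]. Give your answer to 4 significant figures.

Re = ρVD/μ = 999.8·0.026·0.08677/0.00116 = 1944.
Re < 2300 → laminar, so f = 64/Re = 0.03291 (roughness is irrelevant in laminar flow).

f ≈ 0.03291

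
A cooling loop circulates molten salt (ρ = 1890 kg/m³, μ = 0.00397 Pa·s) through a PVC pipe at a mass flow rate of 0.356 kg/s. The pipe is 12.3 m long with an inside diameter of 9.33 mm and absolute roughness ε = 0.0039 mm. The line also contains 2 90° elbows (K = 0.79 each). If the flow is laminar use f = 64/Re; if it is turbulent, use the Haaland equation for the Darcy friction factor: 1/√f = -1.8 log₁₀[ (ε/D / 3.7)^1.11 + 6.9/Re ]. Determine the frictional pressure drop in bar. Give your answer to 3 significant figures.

A = πD²/4 = π(0.00933)²/4 = 6.837e-05 m²; mean velocity V = ṁ/(ρA) = 0.356/(1890 · 6.837e-05) = 2.755 m/s.
Reynolds number Re = ρVD/μ = 1890 · 2.755 · 0.00933 / 0.00397 = 1.224e+04.
Re > 4000 → turbulent. Relative roughness ε/D = 3.9e-06/0.00933 = 0.000418. Haaland: 1/√f = -1.8 log₁₀[(0.000418/3.7)^1.11 + 6.9/1.224e+04] = -1.8 log₁₀[4.16e-05 + 0.000564] = 5.792, so f = 0.02981.
Total minor-loss coefficient ΣK = 2·0.79 = 1.58.
ΔP = [f·L/D + ΣK]·(ρV²/2) = [0.02981·12.3/0.00933 + 1.58]·(1890·2.755²/2) = [39.29 + 1.58]·7173 = 2.932e+05 Pa.
ΔP = 2.932e+05 Pa = 2.93 bar.

ΔP ≈ 2.93 bar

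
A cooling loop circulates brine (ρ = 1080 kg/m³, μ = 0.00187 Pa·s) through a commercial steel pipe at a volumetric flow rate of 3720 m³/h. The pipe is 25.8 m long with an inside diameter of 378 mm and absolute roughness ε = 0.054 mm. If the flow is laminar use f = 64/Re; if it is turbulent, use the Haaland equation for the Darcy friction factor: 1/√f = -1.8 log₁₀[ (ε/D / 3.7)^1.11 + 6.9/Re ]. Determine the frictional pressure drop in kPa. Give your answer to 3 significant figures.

ΔP ≈ 42.0 kPa

Q = 3720 m³/h = 3720/3600 = 1.033 m³/s.
Cross-sectional area A = πD²/4 = π(0.378)²/4 = 0.1122 m²; mean velocity V = Q/A = 1.033/0.1122 = 9.208 m/s.
Reynolds number Re = ρVD/μ = 1080 · 9.208 · 0.378 / 0.00187 = 2.01e+06.
Re > 4000 → turbulent. Relative roughness ε/D = 5.4e-05/0.378 = 0.000143. Haaland: 1/√f = -1.8 log₁₀[(0.000143/3.7)^1.11 + 6.9/2.01e+06] = -1.8 log₁₀[1.26e-05 + 3.43e-06] = 8.63, so f = 0.01343.
Darcy-Weisbach: ΔP = f(L/D)(ρV²/2) = 0.01343·(25.8/0.378)·(1080·9.208²/2) = 0.01343·68.25·4.579e+04 = 4.196e+04 Pa.
ΔP = 4.196e+04 Pa = 42.0 kPa.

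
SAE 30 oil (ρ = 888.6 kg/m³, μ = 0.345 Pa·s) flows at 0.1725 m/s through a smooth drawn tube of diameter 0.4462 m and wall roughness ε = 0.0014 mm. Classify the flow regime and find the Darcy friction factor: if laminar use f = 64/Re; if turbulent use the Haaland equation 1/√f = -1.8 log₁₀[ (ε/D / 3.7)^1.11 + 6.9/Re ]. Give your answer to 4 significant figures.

Re = ρVD/μ = 888.6·0.1725·0.4462/0.345 = 198.2.
Re < 2300 → laminar, so f = 64/Re = 0.3228 (roughness is irrelevant in laminar flow).

f ≈ 0.3228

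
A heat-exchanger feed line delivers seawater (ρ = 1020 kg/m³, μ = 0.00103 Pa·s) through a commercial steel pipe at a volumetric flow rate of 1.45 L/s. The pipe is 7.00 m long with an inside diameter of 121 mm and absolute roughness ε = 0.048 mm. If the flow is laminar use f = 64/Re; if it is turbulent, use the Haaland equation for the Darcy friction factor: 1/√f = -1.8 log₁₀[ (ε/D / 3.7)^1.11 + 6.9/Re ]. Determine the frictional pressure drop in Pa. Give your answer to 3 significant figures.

ΔP ≈ 13.3 Pa

Q = 1.45 L/s = 1.45/1000 = 0.00145 m³/s.
Cross-sectional area A = πD²/4 = π(0.121)²/4 = 0.0115 m²; mean velocity V = Q/A = 0.00145/0.0115 = 0.1261 m/s.
Reynolds number Re = ρVD/μ = 1020 · 0.1261 · 0.121 / 0.00103 = 1.511e+04.
Re > 4000 → turbulent. Relative roughness ε/D = 4.8e-05/0.121 = 0.000397. Haaland: 1/√f = -1.8 log₁₀[(0.000397/3.7)^1.11 + 6.9/1.511e+04] = -1.8 log₁₀[3.92e-05 + 0.000457] = 5.948, so f = 0.02826.
Darcy-Weisbach: ΔP = f(L/D)(ρV²/2) = 0.02826·(7/0.121)·(1020·0.1261²/2) = 0.02826·57.85·8.109 = 13.26 Pa.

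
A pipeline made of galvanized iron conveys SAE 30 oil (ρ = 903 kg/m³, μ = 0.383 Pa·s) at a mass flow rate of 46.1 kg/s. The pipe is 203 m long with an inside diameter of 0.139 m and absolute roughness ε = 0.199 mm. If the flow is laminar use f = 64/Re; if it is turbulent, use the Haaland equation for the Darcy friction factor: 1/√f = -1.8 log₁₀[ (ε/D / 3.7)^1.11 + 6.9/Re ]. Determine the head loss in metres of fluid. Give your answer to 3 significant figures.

h_f ≈ 48.9 m

A = πD²/4 = π(0.139)²/4 = 0.01517 m²; mean velocity V = ṁ/(ρA) = 46.1/(903 · 0.01517) = 3.364 m/s.
Reynolds number Re = ρVD/μ = 903 · 3.364 · 0.139 / 0.383 = 1103.
Re < 2300 → laminar flow, so f = 64/Re = 64/1103 = 0.05805 (the turbulent correlation is not needed).
Darcy-Weisbach: ΔP = f(L/D)(ρV²/2) = 0.05805·(203/0.139)·(903·3.364²/2) = 0.05805·1460·5110 = 4.332e+05 Pa.
Head loss h_f = ΔP/(ρg) = 4.332e+05/(903·9.81) = 48.9 m.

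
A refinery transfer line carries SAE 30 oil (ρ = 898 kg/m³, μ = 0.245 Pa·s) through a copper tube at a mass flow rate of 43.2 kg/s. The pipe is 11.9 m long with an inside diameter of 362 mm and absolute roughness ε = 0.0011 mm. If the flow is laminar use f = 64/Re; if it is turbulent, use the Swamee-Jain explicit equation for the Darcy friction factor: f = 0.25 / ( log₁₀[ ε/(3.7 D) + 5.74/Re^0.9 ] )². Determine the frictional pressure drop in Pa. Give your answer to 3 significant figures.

ΔP ≈ 333 Pa

A = πD²/4 = π(0.362)²/4 = 0.1029 m²; mean velocity V = ṁ/(ρA) = 43.2/(898 · 0.1029) = 0.4674 m/s.
Reynolds number Re = ρVD/μ = 898 · 0.4674 · 0.362 / 0.245 = 620.2.
Re < 2300 → laminar flow, so f = 64/Re = 64/620.2 = 0.1032 (the turbulent correlation is not needed).
Darcy-Weisbach: ΔP = f(L/D)(ρV²/2) = 0.1032·(11.9/0.362)·(898·0.4674²/2) = 0.1032·32.87·98.1 = 332.8 Pa.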